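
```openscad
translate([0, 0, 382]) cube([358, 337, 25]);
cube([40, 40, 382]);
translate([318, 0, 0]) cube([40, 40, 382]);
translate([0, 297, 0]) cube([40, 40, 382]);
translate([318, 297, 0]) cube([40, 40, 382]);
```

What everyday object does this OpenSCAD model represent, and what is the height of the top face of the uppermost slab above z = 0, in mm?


A stool. The seat height is 407 mm.

A 358×337×25 slab at z = 382 on four corner posts — a stool. The seat top is 382 + 25 = 407 mm.


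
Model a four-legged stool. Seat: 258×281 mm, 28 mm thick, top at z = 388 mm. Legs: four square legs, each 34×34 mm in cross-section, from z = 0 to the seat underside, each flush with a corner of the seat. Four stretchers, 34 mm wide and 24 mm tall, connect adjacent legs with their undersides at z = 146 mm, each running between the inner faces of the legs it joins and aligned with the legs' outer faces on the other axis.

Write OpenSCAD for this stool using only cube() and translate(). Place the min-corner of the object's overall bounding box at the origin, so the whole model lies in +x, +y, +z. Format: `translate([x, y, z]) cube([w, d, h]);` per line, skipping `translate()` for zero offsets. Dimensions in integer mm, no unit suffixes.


translate([0, 0, 360]) cube([258, 281, 28]);
cube([34, 34, 360]);
translate([224, 0, 0]) cube([34, 34, 360]);
translate([0, 247, 0]) cube([34, 34, 360]);
translate([224, 247, 0]) cube([34, 34, 360]);
translate([34, 0, 146]) cube([190, 34, 24]);
translate([34, 247, 146]) cube([190, 34, 24]);
translate([0, 34, 146]) cube([34, 213, 24]);
translate([224, 34, 146]) cube([34, 213, 24]);


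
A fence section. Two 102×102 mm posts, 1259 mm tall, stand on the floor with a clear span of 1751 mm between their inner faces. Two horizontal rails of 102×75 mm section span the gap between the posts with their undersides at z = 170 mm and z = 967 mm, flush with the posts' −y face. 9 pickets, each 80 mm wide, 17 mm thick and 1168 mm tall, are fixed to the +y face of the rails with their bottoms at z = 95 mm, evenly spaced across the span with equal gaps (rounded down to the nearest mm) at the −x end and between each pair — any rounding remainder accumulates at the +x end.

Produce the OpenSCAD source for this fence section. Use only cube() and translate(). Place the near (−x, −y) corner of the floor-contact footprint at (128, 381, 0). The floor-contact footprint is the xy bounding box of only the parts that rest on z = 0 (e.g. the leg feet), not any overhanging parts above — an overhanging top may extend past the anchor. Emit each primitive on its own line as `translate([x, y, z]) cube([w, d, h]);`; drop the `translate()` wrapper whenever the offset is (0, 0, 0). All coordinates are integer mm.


translate([128, 381, 0]) cube([102, 102, 1259]);
translate([1981, 381, 0]) cube([102, 102, 1259]);
translate([230, 381, 170]) cube([1751, 102, 75]);
translate([230, 381, 967]) cube([1751, 102, 75]);
translate([333, 483, 95]) cube([80, 17, 1168]);
translate([516, 483, 95]) cube([80, 17, 1168]);
translate([699, 483, 95]) cube([80, 17, 1168]);
translate([882, 483, 95]) cube([80, 17, 1168]);
translate([1065, 483, 95]) cube([80, 17, 1168]);
translate([1248, 483, 95]) cube([80, 17, 1168]);
translate([1431, 483, 95]) cube([80, 17, 1168]);
translate([1614, 483, 95]) cube([80, 17, 1168]);
translate([1797, 483, 95]) cube([80, 17, 1168]);


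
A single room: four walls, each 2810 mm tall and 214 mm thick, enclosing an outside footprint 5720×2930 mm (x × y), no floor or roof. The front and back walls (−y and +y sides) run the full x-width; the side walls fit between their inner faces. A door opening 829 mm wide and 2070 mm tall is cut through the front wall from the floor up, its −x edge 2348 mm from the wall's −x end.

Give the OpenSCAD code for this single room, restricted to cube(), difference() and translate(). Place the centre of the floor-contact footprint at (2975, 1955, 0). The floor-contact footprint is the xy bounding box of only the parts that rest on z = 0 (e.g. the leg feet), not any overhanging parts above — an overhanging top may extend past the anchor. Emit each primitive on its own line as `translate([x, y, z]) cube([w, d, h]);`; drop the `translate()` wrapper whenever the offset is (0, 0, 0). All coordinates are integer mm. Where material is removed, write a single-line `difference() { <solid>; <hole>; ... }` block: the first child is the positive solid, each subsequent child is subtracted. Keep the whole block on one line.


difference() { translate([115, 490, 0]) cube([5720, 214, 2810]); translate([2463, 490, 0]) cube([829, 214, 2070]); }
translate([115, 3206, 0]) cube([5720, 214, 2810]);
translate([115, 704, 0]) cube([214, 2502, 2810]);
translate([5621, 704, 0]) cube([214, 2502, 2810]);


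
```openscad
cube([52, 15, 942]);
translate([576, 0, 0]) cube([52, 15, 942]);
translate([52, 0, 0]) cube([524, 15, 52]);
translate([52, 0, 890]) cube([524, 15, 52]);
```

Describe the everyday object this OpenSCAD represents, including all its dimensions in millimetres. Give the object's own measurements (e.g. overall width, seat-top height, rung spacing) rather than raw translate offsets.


A rectangular picture frame lying in the x–z plane (depth along y). The opening is 524 mm wide (x) by 838 mm tall (z), surrounded by a border 52 mm wide on all four sides. The frame is 15 mm deep and is made of two full-height vertical stiles with two horizontal rails fitted between them.


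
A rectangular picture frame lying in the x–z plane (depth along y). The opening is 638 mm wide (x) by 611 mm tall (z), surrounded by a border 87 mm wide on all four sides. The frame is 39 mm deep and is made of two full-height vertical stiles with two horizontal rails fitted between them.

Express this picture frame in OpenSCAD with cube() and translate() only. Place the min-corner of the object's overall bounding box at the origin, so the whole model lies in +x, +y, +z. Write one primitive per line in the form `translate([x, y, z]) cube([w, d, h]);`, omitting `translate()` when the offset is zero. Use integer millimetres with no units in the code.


cube([87, 39, 785]);
translate([725, 0, 0]) cube([87, 39, 785]);
translate([87, 0, 0]) cube([638, 39, 87]);
translate([87, 0, 698]) cube([638, 39, 87]);


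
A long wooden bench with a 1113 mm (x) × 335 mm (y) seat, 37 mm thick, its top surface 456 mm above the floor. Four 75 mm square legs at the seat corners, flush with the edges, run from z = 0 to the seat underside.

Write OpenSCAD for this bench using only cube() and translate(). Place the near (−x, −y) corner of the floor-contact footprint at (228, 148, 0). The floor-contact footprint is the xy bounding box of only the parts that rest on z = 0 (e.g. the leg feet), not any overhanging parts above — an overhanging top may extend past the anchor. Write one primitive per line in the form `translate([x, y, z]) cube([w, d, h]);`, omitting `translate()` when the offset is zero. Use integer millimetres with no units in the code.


translate([228, 148, 419]) cube([1113, 335, 37]);
translate([228, 148, 0]) cube([75, 75, 419]);
translate([228, 408, 0]) cube([75, 75, 419]);
translate([1266, 148, 0]) cube([75, 75, 419]);
translate([1266, 408, 0]) cube([75, 75, 419]);


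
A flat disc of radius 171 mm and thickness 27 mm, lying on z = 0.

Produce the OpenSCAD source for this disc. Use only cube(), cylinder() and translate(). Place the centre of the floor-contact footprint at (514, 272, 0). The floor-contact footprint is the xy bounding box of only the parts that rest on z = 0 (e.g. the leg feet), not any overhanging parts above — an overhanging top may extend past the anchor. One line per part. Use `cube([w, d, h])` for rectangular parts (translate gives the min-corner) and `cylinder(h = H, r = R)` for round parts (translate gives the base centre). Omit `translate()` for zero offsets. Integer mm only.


translate([514, 272, 0]) cylinder(h = 27, r = 171);


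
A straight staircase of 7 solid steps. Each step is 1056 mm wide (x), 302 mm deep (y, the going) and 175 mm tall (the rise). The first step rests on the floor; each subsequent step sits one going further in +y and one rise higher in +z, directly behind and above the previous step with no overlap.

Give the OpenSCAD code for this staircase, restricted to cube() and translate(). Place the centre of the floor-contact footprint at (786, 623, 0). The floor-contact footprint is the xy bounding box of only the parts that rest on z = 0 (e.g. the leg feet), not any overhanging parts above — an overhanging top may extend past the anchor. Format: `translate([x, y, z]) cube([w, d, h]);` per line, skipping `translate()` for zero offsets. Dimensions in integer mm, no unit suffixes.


translate([258, 472, 0]) cube([1056, 302, 175]);
translate([258, 774, 175]) cube([1056, 302, 175]);
translate([258, 1076, 350]) cube([1056, 302, 175]);
translate([258, 1378, 525]) cube([1056, 302, 175]);
translate([258, 1680, 700]) cube([1056, 302, 175]);
translate([258, 1982, 875]) cube([1056, 302, 175]);
translate([258, 2284, 1050]) cube([1056, 302, 175]);


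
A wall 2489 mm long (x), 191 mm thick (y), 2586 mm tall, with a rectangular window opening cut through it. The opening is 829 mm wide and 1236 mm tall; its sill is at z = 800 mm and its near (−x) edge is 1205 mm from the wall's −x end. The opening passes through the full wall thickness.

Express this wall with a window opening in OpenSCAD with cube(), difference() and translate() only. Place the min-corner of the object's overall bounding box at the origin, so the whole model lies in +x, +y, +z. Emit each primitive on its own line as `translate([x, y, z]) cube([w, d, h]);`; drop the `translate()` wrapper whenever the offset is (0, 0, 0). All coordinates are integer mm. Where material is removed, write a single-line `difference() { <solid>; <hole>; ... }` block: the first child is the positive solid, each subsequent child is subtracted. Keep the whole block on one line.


difference() { cube([2489, 191, 2586]); translate([1205, 0, 800]) cube([829, 191, 1236]); }


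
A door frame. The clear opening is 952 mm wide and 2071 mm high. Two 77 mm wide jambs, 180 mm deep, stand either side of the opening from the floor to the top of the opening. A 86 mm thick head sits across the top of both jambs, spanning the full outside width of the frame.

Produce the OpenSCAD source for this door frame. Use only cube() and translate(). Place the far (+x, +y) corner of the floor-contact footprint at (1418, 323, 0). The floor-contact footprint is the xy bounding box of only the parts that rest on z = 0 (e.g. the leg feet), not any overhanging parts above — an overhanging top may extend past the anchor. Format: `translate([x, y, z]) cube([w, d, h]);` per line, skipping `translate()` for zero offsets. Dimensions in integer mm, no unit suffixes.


translate([312, 143, 0]) cube([77, 180, 2071]);
translate([1341, 143, 0]) cube([77, 180, 2071]);
translate([312, 143, 2071]) cube([1106, 180, 86]);


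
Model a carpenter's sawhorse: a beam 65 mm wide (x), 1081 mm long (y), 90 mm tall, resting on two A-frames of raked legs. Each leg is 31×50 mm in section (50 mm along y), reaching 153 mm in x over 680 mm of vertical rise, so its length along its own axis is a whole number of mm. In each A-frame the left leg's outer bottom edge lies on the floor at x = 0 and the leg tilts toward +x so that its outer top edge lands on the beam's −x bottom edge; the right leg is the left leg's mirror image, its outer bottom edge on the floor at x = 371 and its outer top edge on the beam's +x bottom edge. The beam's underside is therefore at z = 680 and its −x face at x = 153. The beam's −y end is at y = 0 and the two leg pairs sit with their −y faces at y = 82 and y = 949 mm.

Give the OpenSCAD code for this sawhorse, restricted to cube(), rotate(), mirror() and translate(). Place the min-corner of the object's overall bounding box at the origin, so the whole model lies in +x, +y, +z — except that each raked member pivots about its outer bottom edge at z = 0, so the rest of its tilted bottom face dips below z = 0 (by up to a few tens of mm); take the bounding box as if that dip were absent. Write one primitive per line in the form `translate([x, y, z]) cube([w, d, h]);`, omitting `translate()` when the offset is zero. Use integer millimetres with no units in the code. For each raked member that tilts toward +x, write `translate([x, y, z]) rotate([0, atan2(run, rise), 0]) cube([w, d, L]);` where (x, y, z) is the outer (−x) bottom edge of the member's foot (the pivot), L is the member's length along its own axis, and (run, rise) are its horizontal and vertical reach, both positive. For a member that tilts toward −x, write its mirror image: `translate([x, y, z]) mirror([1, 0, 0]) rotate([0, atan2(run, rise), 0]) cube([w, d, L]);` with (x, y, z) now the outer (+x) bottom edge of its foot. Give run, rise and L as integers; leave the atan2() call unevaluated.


translate([153, 0, 680]) cube([65, 1081, 90]);
translate([0, 82, 0]) rotate([0, atan2(153, 680), 0]) cube([31, 50, 697]);
translate([371, 82, 0]) mirror([1, 0, 0]) rotate([0, atan2(153, 680), 0]) cube([31, 50, 697]);
translate([0, 949, 0]) rotate([0, atan2(153, 680), 0]) cube([31, 50, 697]);
translate([371, 949, 0]) mirror([1, 0, 0]) rotate([0, atan2(153, 680), 0]) cube([31, 50, 697]);


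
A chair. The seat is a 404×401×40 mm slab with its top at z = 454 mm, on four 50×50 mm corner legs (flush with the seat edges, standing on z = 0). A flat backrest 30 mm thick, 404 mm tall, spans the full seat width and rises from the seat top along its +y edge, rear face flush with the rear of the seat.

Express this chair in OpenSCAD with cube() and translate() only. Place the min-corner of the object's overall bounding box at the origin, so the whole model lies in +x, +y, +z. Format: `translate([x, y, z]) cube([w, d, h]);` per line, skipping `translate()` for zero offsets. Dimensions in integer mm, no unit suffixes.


translate([0, 0, 414]) cube([404, 401, 40]);
cube([50, 50, 414]);
translate([354, 0, 0]) cube([50, 50, 414]);
translate([0, 351, 0]) cube([50, 50, 414]);
translate([354, 351, 0]) cube([50, 50, 414]);
translate([0, 371, 454]) cube([404, 30, 404]);


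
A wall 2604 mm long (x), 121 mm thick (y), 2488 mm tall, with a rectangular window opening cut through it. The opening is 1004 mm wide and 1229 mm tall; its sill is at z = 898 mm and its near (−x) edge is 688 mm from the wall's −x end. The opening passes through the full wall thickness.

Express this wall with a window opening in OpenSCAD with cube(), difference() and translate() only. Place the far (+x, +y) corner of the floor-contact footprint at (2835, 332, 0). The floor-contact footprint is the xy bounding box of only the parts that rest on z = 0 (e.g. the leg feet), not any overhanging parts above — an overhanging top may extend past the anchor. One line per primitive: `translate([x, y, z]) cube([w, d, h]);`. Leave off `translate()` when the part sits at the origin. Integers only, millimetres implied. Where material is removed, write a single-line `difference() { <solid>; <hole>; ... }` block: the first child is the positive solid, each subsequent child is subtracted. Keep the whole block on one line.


difference() { translate([231, 211, 0]) cube([2604, 121, 2488]); translate([919, 211, 898]) cube([1004, 121, 1229]); }


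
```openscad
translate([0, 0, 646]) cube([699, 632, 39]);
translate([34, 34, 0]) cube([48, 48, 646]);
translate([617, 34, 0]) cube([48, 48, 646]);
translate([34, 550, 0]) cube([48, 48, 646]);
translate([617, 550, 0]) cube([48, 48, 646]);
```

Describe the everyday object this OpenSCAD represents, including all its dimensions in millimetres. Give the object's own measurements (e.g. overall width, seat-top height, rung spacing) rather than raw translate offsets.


A rectangular dining table. The top is 699×632×39 mm with its upper surface at z = 685 mm. It stands on four 48×48 mm square legs, each inset 34 mm from the nearest pair of top edges, running from the floor to the underside of the top.


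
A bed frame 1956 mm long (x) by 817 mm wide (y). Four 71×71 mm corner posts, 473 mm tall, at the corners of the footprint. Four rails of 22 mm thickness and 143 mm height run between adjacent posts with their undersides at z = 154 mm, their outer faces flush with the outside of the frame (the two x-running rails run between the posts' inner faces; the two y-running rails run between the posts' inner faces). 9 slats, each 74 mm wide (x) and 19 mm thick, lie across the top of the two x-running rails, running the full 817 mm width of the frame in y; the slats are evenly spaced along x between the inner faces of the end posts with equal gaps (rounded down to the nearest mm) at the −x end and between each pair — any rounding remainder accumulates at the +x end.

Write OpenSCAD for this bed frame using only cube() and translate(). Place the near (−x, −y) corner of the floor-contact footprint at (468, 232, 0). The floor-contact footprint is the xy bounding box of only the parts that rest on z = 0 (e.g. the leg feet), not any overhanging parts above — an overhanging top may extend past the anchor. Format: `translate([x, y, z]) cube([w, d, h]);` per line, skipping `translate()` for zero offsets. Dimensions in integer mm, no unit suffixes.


// slat z = rail_z + rail_h = 154 + 143 = 297
// slat gap = ⌊(1814 − 9·74) / 10⌋ = 114
translate([468, 232, 0]) cube([71, 71, 473]);
translate([468, 978, 0]) cube([71, 71, 473]);
translate([2353, 232, 0]) cube([71, 71, 473]);
translate([2353, 978, 0]) cube([71, 71, 473]);
translate([539, 232, 154]) cube([1814, 22, 143]);
translate([539, 1027, 154]) cube([1814, 22, 143]);
translate([468, 303, 154]) cube([22, 675, 143]);
translate([2402, 303, 154]) cube([22, 675, 143]);
translate([653, 232, 297]) cube([74, 817, 19]);
translate([841, 232, 297]) cube([74, 817, 19]);
translate([1029, 232, 297]) cube([74, 817, 19]);
translate([1217, 232, 297]) cube([74, 817, 19]);
translate([1405, 232, 297]) cube([74, 817, 19]);
translate([1593, 232, 297]) cube([74, 817, 19]);
translate([1781, 232, 297]) cube([74, 817, 19]);
translate([1969, 232, 297]) cube([74, 817, 19]);
translate([2157, 232, 297]) cube([74, 817, 19]);


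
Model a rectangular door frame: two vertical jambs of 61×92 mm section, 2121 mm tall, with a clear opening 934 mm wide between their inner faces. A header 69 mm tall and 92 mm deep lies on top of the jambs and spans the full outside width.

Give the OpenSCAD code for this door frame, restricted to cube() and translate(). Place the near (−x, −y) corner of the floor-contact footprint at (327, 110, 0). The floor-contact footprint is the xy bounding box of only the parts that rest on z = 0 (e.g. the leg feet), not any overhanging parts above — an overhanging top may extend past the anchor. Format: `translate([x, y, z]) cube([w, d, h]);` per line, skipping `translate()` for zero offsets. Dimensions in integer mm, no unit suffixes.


translate([327, 110, 0]) cube([61, 92, 2121]);
translate([1322, 110, 0]) cube([61, 92, 2121]);
translate([327, 110, 2121]) cube([1056, 92, 69]);


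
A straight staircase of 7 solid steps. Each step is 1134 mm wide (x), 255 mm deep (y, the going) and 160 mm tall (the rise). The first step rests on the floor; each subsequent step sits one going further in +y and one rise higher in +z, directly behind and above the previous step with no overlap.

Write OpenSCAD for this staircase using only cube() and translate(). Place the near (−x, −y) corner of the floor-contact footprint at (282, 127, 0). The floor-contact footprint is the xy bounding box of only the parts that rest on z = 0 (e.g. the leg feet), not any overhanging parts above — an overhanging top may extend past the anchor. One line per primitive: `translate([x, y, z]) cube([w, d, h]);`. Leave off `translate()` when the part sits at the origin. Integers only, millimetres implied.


translate([282, 127, 0]) cube([1134, 255, 160]);
translate([282, 382, 160]) cube([1134, 255, 160]);
translate([282, 637, 320]) cube([1134, 255, 160]);
translate([282, 892, 480]) cube([1134, 255, 160]);
translate([282, 1147, 640]) cube([1134, 255, 160]);
translate([282, 1402, 800]) cube([1134, 255, 160]);
translate([282, 1657, 960]) cube([1134, 255, 160]);


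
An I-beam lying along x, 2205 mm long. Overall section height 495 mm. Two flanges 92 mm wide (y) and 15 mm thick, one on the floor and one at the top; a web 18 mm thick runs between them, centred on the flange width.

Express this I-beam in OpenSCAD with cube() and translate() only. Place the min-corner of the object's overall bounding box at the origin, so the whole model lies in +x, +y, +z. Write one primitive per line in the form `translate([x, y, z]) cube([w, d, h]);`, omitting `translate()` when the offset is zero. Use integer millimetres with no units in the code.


cube([2205, 92, 15]);
translate([0, 37, 15]) cube([2205, 18, 465]);
translate([0, 0, 480]) cube([2205, 92, 15]);


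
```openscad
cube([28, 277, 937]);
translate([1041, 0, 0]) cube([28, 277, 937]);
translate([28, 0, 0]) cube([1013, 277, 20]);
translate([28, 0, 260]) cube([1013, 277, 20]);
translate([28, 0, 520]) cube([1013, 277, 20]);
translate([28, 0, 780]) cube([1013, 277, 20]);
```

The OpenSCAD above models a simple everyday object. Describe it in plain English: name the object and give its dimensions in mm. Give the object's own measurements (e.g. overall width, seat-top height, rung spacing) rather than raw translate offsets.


An open bookshelf. Two side panels, each 28 mm thick, 277 mm deep and 937 mm tall, stand 1069 mm apart (outside-to-outside). Between them sit 4 shelves, each 20 mm thick and 277 mm deep, spanning the full gap between the sides. The bottom shelf rests on the floor (its underside at z = 0) and the clear gap between one shelf's top and the next shelf's underside is 240 mm.


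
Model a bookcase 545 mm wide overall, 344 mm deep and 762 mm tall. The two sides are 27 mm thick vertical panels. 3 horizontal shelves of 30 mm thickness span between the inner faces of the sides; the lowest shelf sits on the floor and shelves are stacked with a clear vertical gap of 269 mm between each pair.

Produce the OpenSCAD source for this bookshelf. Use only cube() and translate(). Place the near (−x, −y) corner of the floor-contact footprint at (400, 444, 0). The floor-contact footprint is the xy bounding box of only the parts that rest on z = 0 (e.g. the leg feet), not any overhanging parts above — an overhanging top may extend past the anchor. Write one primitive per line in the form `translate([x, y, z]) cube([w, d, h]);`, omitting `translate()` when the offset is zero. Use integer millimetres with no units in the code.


translate([400, 444, 0]) cube([27, 344, 762]);
translate([918, 444, 0]) cube([27, 344, 762]);
translate([427, 444, 0]) cube([491, 344, 30]);
translate([427, 444, 299]) cube([491, 344, 30]);
translate([427, 444, 598]) cube([491, 344, 30]);


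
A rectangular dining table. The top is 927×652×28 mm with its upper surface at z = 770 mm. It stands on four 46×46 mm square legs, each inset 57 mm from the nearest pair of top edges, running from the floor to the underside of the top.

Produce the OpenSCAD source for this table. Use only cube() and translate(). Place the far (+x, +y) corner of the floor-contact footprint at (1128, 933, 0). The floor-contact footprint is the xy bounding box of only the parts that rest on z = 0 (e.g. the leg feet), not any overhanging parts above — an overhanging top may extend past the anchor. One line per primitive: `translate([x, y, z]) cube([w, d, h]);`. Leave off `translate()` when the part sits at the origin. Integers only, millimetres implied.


// leg_h = 770 - 28 = 742
translate([258, 338, 742]) cube([927, 652, 28]);
translate([315, 395, 0]) cube([46, 46, 742]);
translate([1082, 395, 0]) cube([46, 46, 742]);
translate([315, 887, 0]) cube([46, 46, 742]);
translate([1082, 887, 0]) cube([46, 46, 742]);


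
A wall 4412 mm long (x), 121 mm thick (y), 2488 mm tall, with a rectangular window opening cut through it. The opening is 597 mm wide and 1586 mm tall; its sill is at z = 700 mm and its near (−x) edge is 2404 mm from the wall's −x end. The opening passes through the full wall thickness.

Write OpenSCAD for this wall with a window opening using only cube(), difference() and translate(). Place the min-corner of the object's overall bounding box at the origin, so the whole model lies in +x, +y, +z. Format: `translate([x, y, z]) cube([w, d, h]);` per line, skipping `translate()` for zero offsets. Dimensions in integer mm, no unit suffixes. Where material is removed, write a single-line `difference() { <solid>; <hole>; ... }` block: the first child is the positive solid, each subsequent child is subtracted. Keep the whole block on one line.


difference() { cube([4412, 121, 2488]); translate([2404, 0, 700]) cube([597, 121, 1586]); }


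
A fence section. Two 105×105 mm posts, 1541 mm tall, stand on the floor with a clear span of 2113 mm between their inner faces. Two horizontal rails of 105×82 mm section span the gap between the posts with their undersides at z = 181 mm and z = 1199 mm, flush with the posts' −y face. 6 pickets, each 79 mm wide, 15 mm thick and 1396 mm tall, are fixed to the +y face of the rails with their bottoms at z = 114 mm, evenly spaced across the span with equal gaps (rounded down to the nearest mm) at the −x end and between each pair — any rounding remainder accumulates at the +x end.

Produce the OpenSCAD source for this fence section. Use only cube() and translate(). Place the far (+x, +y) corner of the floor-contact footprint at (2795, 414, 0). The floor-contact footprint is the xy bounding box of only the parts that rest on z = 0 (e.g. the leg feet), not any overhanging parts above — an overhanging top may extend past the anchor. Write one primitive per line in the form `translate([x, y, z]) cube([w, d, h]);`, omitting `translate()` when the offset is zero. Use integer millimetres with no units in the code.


translate([472, 309, 0]) cube([105, 105, 1541]);
translate([2690, 309, 0]) cube([105, 105, 1541]);
translate([577, 309, 181]) cube([2113, 105, 82]);
translate([577, 309, 1199]) cube([2113, 105, 82]);
translate([811, 414, 114]) cube([79, 15, 1396]);
translate([1124, 414, 114]) cube([79, 15, 1396]);
translate([1437, 414, 114]) cube([79, 15, 1396]);
translate([1750, 414, 114]) cube([79, 15, 1396]);
translate([2063, 414, 114]) cube([79, 15, 1396]);
translate([2376, 414, 114]) cube([79, 15, 1396]);


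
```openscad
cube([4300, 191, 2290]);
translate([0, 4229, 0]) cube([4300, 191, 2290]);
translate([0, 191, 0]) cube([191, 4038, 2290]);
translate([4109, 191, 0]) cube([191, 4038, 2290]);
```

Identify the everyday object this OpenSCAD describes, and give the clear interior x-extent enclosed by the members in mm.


A house (or room) frame. The interior width is 3918 mm.

Four 2290 mm walls enclosing a rectangle with no floor or roof — a room or house frame. Outside width is 4300 mm and wall thickness is 191 mm, so the interior width is 4300 − 2 × 191 = 3918 mm.


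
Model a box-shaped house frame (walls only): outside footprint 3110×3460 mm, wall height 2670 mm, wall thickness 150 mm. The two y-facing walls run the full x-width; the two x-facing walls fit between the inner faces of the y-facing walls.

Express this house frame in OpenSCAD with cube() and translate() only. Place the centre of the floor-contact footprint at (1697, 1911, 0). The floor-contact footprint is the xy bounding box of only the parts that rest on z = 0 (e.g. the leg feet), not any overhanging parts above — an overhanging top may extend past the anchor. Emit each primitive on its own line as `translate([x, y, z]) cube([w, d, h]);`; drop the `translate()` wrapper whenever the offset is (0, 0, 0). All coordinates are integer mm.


translate([142, 181, 0]) cube([3110, 150, 2670]);
translate([142, 3491, 0]) cube([3110, 150, 2670]);
translate([142, 331, 0]) cube([150, 3160, 2670]);
translate([3102, 331, 0]) cube([150, 3160, 2670]);


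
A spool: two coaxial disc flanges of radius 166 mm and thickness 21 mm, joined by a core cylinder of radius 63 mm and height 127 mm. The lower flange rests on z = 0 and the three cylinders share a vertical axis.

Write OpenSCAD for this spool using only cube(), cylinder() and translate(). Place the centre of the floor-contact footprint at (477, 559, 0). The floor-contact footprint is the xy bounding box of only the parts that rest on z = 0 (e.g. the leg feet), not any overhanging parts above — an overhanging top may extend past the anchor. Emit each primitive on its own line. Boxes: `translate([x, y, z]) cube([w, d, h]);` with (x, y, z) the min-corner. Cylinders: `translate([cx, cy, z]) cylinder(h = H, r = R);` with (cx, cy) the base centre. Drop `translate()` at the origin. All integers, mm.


translate([477, 559, 0]) cylinder(h = 21, r = 166);
translate([477, 559, 21]) cylinder(h = 127, r = 63);
translate([477, 559, 148]) cylinder(h = 21, r = 166);


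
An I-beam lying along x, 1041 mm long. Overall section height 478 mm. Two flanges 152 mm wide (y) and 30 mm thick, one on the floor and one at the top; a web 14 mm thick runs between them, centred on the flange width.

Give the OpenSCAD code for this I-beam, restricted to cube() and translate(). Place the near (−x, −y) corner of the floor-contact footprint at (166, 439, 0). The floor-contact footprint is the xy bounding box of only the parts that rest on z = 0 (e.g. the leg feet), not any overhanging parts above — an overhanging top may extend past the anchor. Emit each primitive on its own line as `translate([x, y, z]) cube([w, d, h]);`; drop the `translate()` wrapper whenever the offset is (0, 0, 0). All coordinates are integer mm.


translate([166, 439, 0]) cube([1041, 152, 30]);
translate([166, 508, 30]) cube([1041, 14, 418]);
translate([166, 439, 448]) cube([1041, 152, 30]);


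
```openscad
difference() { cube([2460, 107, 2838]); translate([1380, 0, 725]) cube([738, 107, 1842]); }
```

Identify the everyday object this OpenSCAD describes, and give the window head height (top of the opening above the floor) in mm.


A wall with a window opening. The window head height is 2567 mm.

A wall with a rectangular opening subtracted — a window. Sill at z = 725, opening 1842 mm tall, so the head is at 725 + 1842 = 2567 mm.


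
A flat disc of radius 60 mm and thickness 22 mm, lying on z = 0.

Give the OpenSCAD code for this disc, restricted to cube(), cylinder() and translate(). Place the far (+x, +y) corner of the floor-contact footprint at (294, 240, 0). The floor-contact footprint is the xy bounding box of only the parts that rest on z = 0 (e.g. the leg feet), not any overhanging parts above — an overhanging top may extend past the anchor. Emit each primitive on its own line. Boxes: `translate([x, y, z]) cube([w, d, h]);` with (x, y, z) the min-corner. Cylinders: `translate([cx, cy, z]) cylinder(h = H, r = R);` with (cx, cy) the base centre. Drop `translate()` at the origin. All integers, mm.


translate([234, 180, 0]) cylinder(h = 22, r = 60);


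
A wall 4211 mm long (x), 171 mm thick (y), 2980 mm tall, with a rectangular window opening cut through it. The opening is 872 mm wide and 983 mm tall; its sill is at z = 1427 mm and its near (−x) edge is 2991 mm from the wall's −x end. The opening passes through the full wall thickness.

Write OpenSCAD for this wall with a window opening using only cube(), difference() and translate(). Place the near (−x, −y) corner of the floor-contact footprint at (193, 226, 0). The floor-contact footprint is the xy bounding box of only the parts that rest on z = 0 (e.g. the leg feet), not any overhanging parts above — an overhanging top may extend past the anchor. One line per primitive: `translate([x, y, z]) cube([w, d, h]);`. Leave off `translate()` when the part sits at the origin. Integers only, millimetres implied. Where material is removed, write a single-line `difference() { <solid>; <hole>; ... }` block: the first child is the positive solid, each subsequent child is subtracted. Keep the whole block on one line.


difference() { translate([193, 226, 0]) cube([4211, 171, 2980]); translate([3184, 226, 1427]) cube([872, 171, 983]); }


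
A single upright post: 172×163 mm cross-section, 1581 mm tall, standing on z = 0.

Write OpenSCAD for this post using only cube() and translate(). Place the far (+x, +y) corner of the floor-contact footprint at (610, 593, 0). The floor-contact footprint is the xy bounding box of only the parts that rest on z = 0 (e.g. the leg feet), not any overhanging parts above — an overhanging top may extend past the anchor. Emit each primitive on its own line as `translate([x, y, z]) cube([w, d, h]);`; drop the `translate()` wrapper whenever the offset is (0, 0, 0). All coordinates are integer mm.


translate([438, 430, 0]) cube([172, 163, 1581]);


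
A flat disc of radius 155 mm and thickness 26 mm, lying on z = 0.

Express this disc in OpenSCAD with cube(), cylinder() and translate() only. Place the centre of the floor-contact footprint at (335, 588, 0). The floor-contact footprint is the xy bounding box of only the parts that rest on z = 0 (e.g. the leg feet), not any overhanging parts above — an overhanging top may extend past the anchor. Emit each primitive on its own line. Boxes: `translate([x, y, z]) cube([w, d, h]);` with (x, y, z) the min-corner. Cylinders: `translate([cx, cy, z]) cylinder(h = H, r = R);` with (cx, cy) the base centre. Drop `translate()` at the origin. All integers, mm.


translate([335, 588, 0]) cylinder(h = 26, r = 155);


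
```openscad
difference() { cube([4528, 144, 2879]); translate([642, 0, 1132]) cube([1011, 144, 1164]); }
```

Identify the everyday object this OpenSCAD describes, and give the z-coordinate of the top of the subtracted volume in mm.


A wall with a window opening. The window head height is 2296 mm.

A wall with a rectangular opening subtracted — a window. Sill at z = 1132, opening 1164 mm tall, so the head is at 1132 + 1164 = 2296 mm.


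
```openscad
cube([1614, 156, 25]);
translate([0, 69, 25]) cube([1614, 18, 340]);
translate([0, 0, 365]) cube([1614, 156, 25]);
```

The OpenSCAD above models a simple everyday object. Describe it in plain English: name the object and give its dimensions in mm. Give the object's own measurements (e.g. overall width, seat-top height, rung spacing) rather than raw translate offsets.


An I-beam lying along x, 1614 mm long. Overall section height 390 mm. Two flanges 156 mm wide (y) and 25 mm thick, one on the floor and one at the top; a web 18 mm thick runs between them, centred on the flange width.


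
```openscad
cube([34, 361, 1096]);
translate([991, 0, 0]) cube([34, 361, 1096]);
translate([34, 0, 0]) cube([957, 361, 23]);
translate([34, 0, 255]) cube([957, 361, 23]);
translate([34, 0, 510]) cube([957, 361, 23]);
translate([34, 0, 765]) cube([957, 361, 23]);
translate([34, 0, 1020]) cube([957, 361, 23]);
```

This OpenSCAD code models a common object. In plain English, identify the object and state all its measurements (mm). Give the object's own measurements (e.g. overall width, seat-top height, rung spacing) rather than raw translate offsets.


An open bookshelf. Two side panels, each 34 mm thick, 361 mm deep and 1096 mm tall, stand 1025 mm apart (outside-to-outside). Between them sit 5 shelves, each 23 mm thick and 361 mm deep, spanning the full gap between the sides. The bottom shelf rests on the floor (its underside at z = 0) and the clear gap between one shelf's top and the next shelf's underside is 232 mm.


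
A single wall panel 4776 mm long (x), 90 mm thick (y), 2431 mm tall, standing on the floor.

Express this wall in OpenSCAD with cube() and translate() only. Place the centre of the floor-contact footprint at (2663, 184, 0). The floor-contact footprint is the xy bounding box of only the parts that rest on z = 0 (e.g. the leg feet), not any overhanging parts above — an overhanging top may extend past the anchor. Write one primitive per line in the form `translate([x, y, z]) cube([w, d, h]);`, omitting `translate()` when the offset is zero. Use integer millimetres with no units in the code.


translate([275, 139, 0]) cube([4776, 90, 2431]);


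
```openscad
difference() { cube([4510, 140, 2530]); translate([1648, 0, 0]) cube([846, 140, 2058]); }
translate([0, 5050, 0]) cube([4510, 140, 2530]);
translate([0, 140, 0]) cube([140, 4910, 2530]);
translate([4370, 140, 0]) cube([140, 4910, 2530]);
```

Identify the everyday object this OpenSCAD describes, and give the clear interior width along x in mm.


A single room. The interior width is 4230 mm.

Four walls enclosing a rectangle with a door in the front wall — a room. Outside width 4510 minus two 140 mm walls gives 4230 mm.


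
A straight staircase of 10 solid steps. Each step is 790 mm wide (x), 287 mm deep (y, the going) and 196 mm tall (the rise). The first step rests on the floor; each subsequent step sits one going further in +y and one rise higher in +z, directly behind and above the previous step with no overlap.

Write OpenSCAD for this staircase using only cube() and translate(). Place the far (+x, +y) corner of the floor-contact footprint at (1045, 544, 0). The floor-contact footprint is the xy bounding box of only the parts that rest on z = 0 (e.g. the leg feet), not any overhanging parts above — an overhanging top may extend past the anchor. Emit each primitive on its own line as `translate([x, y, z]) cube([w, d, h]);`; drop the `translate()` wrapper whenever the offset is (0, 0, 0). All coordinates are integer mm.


translate([255, 257, 0]) cube([790, 287, 196]);
translate([255, 544, 196]) cube([790, 287, 196]);
translate([255, 831, 392]) cube([790, 287, 196]);
translate([255, 1118, 588]) cube([790, 287, 196]);
translate([255, 1405, 784]) cube([790, 287, 196]);
translate([255, 1692, 980]) cube([790, 287, 196]);
translate([255, 1979, 1176]) cube([790, 287, 196]);
translate([255, 2266, 1372]) cube([790, 287, 196]);
translate([255, 2553, 1568]) cube([790, 287, 196]);
translate([255, 2840, 1764]) cube([790, 287, 196]);


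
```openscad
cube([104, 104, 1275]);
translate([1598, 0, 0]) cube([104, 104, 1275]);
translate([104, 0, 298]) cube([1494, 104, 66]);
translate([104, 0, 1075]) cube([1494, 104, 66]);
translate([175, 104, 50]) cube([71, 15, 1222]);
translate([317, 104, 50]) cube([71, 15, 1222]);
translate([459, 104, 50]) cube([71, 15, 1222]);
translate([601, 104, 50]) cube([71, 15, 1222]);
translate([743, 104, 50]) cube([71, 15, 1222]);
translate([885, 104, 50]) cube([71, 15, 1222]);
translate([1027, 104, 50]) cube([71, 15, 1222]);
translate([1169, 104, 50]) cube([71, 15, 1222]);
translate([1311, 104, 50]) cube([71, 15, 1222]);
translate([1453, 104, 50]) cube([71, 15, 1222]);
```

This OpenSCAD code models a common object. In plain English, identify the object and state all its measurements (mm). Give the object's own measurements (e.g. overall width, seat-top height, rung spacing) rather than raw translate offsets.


A fence section. Two 104×104 mm posts, 1275 mm tall, stand on the floor with a clear span of 1494 mm between their inner faces. Two horizontal rails of 104×66 mm section span the gap between the posts with their undersides at z = 298 mm and z = 1075 mm, flush with the posts' −y face. 10 pickets, each 71 mm wide, 15 mm thick and 1222 mm tall, are fixed to the +y face of the rails with their bottoms at z = 50 mm, spaced across the span with a 71 mm gap after the −x post and between neighbouring pickets, with 74 mm left before the +x post.


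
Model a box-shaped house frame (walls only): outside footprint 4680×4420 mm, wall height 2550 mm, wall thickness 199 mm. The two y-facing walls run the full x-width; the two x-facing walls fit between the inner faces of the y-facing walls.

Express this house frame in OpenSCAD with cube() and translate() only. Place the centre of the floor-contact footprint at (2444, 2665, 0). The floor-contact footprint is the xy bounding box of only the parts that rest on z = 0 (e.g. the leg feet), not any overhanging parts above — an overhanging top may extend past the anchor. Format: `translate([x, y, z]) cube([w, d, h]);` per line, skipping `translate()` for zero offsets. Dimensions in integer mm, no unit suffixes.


translate([104, 455, 0]) cube([4680, 199, 2550]);
translate([104, 4676, 0]) cube([4680, 199, 2550]);
translate([104, 654, 0]) cube([199, 4022, 2550]);
translate([4585, 654, 0]) cube([199, 4022, 2550]);
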